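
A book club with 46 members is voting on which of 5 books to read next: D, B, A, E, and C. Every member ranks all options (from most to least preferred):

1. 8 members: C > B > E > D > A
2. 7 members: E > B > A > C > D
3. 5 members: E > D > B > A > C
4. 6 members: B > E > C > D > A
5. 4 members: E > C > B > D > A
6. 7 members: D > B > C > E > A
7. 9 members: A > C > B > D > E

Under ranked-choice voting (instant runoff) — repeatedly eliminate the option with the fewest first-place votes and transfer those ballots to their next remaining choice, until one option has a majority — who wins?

Round 1: D 7, B 6, A 9, E 16, C 8. Eliminate B.
Round 2: D 7, A 9, E 22, C 8. Eliminate D.
Round 3: A 9, E 22, C 15. Eliminate A.
Round 4: E 22, C 24. C has a majority.

C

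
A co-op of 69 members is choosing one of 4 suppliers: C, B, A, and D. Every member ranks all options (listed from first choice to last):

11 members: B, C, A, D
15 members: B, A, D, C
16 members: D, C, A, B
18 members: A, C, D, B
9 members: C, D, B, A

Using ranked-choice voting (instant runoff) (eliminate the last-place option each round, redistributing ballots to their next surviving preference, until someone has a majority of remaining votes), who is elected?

D

Round 1: C 9, B 26, A 18, D 16. Eliminate C.
Round 2: B 26, A 18, D 25. Eliminate A.
Round 3: B 26, D 43. D has a majority.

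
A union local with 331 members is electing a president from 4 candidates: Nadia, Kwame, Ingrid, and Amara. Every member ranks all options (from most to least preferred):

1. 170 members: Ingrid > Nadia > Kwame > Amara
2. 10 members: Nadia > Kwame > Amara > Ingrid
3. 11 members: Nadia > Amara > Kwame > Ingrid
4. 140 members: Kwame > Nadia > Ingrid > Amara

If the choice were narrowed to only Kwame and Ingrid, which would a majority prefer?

Voters preferring Kwame to Ingrid: 161; preferring Ingrid to Kwame: 170.
Ingrid wins the head-to-head.

Ingrid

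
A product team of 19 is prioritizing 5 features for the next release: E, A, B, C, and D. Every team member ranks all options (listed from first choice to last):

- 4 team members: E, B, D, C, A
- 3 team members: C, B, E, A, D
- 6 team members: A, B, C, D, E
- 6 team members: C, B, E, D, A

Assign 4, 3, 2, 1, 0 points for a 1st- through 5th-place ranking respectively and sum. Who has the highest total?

E: 4·4 + 3·2 + 6·0 + 6·2 = 34
A: 4·0 + 3·1 + 6·4 + 6·0 = 27
B: 4·3 + 3·3 + 6·3 + 6·3 = 57
C: 4·1 + 3·4 + 6·2 + 6·4 = 52
D: 4·2 + 3·0 + 6·1 + 6·1 = 20
B has the highest Borda score (57).

B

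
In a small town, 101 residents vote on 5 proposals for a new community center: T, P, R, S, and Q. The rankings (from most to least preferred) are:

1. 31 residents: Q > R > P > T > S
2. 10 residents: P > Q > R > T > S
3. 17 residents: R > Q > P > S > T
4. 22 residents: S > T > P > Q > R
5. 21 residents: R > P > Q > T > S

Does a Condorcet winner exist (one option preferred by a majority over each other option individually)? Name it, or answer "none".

none

Checking pairwise contests:
P beats T 79–22.
R beats P 69–32.
Q beats R 63–38.
T beats S 62–39.
P beats Q 53–48.
Every option loses at least one head-to-head, so there is no Condorcet winner.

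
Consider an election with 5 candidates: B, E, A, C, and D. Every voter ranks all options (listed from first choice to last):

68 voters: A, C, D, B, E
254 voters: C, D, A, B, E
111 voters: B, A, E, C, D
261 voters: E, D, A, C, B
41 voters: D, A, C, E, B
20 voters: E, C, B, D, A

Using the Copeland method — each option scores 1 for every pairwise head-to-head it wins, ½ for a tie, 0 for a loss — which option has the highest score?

A

B: beats E; loses to A, C, and D → score 1.
E: beats C and D; loses to B and A → score 2.
A: beats B, E, and C; loses to D → score 3.
C: beats B and D; loses to E and A → score 2.
D: beats B and A; loses to E and C → score 2.
A has the best pairwise record.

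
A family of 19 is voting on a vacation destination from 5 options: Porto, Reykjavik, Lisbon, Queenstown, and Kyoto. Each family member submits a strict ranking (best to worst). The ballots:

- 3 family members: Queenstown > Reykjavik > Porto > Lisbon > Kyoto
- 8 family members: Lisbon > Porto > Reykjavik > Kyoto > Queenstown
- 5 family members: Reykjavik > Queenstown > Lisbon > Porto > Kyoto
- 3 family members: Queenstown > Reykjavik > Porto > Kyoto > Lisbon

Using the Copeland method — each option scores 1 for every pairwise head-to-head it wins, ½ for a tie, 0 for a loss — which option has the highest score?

Porto: beats Kyoto; loses to Reykjavik, Lisbon, and Queenstown → score 1.
Reykjavik: beats Porto, Lisbon, Queenstown, and Kyoto → score 4.
Lisbon: beats Porto and Kyoto; loses to Reykjavik and Queenstown → score 2.
Queenstown: beats Porto, Lisbon, and Kyoto; loses to Reykjavik → score 3.
Kyoto: loses to Porto, Reykjavik, Lisbon, and Queenstown → score 0.
Reykjavik has the best pairwise record.

Reykjavik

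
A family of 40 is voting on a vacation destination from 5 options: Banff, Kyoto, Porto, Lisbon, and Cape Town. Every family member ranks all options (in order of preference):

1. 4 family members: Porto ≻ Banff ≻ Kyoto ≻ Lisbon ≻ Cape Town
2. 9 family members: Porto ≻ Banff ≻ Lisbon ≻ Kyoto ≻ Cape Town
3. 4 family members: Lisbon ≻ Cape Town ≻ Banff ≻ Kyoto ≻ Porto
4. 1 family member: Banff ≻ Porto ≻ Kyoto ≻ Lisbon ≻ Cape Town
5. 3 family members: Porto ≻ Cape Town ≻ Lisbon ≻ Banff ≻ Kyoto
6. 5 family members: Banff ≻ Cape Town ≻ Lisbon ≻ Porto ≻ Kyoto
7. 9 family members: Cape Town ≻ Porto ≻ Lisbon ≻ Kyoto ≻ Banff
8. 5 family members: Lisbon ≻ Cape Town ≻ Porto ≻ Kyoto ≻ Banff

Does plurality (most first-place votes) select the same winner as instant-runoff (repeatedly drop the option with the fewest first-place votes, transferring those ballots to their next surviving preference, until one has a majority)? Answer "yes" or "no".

no

Plurality — first-place votes: Banff 6, Kyoto 0, Porto 16, Lisbon 9, Cape Town 9. Winner: Porto.
Instant-runoff — R1 Banff 6, Kyoto 0, Porto 16, Lisbon 9, Cape Town 9 (Kyoto out); R2 Banff 6, Porto 16, Lisbon 9, Cape Town 9 (Banff out); R3 Porto 17, Lisbon 9, Cape Town 14 (Lisbon out); R4 Porto 17, Cape Town 23 (Cape Town winner). Winner: Cape Town.
The two methods disagree.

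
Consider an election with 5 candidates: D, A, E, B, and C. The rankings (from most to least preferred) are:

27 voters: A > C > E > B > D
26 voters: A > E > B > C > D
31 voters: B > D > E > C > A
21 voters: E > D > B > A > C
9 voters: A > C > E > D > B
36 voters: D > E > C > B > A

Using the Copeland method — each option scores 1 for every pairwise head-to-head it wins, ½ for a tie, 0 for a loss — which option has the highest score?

E

D: beats A and C; loses to E and B → score 2.
A: beats C; loses to D, E, and B → score 1.
E: beats D, A, B, and C → score 4.
B: beats D, A, and C; loses to E → score 3.
C: loses to D, A, E, and B → score 0.
E has the best pairwise record.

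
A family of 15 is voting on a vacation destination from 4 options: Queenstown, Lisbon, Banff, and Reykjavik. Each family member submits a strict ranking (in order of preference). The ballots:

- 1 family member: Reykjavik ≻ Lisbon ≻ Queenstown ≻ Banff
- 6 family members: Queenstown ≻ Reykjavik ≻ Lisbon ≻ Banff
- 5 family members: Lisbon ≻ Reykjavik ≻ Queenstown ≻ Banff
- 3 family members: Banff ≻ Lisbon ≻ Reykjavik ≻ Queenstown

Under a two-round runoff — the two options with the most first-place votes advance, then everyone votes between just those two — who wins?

Round 1 first-place votes: Queenstown 6, Lisbon 5, Banff 3, Reykjavik 1.
Queenstown and Lisbon advance.
Runoff: Queenstown is preferred to Lisbon by 6 voters; Lisbon by 9.
Lisbon wins the runoff.

Lisbon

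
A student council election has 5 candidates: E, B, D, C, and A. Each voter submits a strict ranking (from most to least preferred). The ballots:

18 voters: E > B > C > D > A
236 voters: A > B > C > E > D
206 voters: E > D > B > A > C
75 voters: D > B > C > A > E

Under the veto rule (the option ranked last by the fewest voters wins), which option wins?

B

Last-place votes: E 75, B 0, D 236, C 206, A 18.
B is ranked last by the fewest voters, so B wins.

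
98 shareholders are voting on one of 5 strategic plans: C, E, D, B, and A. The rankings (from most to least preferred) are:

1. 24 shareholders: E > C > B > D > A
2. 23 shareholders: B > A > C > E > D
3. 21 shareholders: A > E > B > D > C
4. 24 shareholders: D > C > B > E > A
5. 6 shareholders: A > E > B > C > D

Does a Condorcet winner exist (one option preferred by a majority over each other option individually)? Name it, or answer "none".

none

Checking pairwise contests:
E beats C 51–47.
A beats E 50–48.
C beats D 53–45.
E beats B 51–47.
B beats A 71–27.
Every option loses at least one head-to-head, so there is no Condorcet winner.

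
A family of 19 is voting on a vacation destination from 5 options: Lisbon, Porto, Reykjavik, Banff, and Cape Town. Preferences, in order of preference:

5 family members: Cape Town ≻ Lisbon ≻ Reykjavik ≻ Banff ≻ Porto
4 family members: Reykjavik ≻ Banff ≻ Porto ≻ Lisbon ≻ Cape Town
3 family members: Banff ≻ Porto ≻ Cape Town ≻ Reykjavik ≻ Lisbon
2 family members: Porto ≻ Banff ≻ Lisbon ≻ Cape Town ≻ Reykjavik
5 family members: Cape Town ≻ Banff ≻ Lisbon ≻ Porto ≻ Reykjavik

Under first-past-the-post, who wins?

Cape Town

First-place votes: Lisbon 0, Porto 2, Reykjavik 4, Banff 3, Cape Town 10.
Cape Town has the most first-place votes.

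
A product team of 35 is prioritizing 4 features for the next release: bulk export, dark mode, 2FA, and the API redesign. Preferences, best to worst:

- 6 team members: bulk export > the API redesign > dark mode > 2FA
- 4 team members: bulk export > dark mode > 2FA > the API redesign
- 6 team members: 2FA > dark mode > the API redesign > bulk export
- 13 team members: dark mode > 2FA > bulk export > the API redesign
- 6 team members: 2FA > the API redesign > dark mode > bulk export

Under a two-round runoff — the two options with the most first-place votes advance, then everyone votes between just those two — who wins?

Round 1 first-place votes: bulk export 10, dark mode 13, 2FA 12, the API redesign 0.
dark mode and 2FA advance.
Runoff: dark mode is preferred to 2FA by 23 voters; 2FA by 12.
dark mode wins the runoff.

dark mode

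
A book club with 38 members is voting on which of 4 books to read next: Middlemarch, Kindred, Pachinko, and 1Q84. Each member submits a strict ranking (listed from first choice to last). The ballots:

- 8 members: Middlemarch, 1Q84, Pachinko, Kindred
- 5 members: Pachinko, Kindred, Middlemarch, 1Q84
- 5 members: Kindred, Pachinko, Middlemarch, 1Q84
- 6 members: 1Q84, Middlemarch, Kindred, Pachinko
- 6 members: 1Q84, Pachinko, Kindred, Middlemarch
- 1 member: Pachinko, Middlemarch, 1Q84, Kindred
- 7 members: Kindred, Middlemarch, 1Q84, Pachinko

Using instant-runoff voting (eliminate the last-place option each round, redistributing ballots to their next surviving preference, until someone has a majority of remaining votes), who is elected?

Round 1: Middlemarch 8, Kindred 12, Pachinko 6, 1Q84 12. Eliminate Pachinko.
Round 2: Middlemarch 9, Kindred 17, 1Q84 12. Eliminate Middlemarch.
Round 3: Kindred 17, 1Q84 21. 1Q84 has a majority.

1Q84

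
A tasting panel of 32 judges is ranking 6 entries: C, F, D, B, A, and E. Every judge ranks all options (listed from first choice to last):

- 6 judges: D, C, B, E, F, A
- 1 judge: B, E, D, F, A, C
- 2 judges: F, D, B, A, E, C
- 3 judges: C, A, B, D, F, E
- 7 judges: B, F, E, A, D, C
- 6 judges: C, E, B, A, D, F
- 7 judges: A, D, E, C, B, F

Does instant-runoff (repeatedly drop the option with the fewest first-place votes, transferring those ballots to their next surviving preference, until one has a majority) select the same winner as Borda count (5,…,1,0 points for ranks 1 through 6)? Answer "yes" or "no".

no

Instant-runoff — R1 C 9, F 2, D 6, B 8, A 7, E 0 (E out); R2 C 9, F 2, D 6, B 8, A 7 (F out); R3 C 9, D 8, B 8, A 7 (A out); R4 C 9, D 15, B 8 (B out); R5 C 9, D 23 (D winner). Winner: D.
Borda — scores: C 83, F 49, D 88, B 98, A 78, E 84. Winner: B.
The two methods disagree.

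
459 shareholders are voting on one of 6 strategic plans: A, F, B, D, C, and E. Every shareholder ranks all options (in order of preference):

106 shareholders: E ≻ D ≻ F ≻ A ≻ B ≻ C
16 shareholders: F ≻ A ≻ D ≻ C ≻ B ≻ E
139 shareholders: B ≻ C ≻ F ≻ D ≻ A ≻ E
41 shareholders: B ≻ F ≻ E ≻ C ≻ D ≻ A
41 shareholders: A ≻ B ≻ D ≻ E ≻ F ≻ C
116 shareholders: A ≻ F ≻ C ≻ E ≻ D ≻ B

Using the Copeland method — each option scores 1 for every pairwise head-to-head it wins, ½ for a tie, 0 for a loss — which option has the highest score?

A: beats B, C, and E; loses to F and D → score 3.
F: beats A, B, D, C, and E → score 5.
B: beats C and E; loses to A, F, and D → score 2.
D: beats A and B; loses to F, C, and E → score 2.
C: beats D and E; loses to A, F, and B → score 2.
E: beats D; loses to A, F, B, and C → score 1.
F has the best pairwise record.

F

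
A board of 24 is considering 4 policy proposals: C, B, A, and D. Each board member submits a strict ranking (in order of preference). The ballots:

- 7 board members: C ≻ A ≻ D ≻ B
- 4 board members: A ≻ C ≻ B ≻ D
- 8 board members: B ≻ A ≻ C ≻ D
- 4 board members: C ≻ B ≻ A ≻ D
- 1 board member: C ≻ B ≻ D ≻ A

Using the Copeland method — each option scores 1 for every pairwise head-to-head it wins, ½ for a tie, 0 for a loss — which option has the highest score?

C

C: beats B and D; ties A → score 2.5.
B: beats A and D; loses to C → score 2.
A: beats D; ties C; loses to B → score 1.5.
D: loses to C, B, and A → score 0.
C has the best pairwise record.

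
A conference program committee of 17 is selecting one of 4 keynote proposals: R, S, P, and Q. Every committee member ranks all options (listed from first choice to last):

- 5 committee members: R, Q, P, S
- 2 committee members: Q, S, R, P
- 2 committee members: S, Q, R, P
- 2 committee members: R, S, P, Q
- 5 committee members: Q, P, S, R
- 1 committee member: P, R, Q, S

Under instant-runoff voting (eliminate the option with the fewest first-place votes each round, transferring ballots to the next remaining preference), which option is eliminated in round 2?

Round 1: R 7, S 2, P 1, Q 7. Eliminate P.
Round 2: R 8, S 2, Q 7. Eliminate S.

S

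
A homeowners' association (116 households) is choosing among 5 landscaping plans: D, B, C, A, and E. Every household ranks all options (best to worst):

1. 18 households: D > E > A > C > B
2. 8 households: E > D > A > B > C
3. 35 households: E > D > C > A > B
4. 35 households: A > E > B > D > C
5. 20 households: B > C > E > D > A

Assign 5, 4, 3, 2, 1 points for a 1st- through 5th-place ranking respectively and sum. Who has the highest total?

E

D: 18·5 + 8·4 + 35·4 + 35·2 + 20·2 = 372
B: 18·1 + 8·2 + 35·1 + 35·3 + 20·5 = 274
C: 18·2 + 8·1 + 35·3 + 35·1 + 20·4 = 264
A: 18·3 + 8·3 + 35·2 + 35·5 + 20·1 = 343
E: 18·4 + 8·5 + 35·5 + 35·4 + 20·3 = 487
E has the highest Borda score (487).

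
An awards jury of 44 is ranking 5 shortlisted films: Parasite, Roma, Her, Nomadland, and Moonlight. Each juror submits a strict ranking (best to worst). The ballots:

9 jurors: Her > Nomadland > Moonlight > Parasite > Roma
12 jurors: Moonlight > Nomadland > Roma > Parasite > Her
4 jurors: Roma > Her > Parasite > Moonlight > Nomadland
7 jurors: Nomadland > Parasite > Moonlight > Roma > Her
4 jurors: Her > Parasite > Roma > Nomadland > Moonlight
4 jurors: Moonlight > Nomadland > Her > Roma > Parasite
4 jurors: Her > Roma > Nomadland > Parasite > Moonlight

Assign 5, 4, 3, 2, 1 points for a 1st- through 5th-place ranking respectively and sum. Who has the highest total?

Nomadland

Parasite: 9·2 + 12·2 + 4·3 + 7·4 + 4·4 + 4·1 + 4·2 = 110
Roma: 9·1 + 12·3 + 4·5 + 7·2 + 4·3 + 4·2 + 4·4 = 115
Her: 9·5 + 12·1 + 4·4 + 7·1 + 4·5 + 4·3 + 4·5 = 132
Nomadland: 9·4 + 12·4 + 4·1 + 7·5 + 4·2 + 4·4 + 4·3 = 159
Moonlight: 9·3 + 12·5 + 4·2 + 7·3 + 4·1 + 4·5 + 4·1 = 144
Nomadland has the highest Borda score (159).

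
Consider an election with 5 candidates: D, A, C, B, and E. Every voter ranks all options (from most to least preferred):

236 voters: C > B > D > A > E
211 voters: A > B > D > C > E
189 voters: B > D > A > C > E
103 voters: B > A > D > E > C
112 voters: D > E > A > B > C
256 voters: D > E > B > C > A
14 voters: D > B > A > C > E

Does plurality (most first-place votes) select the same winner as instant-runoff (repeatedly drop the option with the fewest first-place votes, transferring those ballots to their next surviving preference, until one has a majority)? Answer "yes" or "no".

Plurality — first-place votes: D 382, A 211, C 236, B 292, E 0. Winner: D.
Instant-runoff — R1 D 382, A 211, C 236, B 292, E 0 (E out); R2 D 382, A 211, C 236, B 292 (A out); R3 D 382, C 236, B 503 (C out); R4 D 382, B 739 (B winner). Winner: B.
The two methods disagree.

no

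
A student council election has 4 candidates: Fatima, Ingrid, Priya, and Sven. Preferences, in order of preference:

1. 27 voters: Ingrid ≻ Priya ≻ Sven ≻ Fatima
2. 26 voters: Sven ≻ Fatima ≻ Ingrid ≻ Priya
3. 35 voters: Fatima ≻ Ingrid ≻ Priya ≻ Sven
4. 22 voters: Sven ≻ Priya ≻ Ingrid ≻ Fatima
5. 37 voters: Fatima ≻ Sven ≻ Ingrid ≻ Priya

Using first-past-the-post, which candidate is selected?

Fatima

First-place votes: Fatima 72, Ingrid 27, Priya 0, Sven 48.
Fatima has the most first-place votes.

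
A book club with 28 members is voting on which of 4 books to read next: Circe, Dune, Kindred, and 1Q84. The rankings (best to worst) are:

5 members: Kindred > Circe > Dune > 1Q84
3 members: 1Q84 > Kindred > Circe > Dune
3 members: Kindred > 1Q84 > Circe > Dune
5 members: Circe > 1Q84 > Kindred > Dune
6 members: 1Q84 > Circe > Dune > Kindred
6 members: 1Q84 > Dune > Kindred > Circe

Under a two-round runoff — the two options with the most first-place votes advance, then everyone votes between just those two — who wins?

1Q84

Round 1 first-place votes: Circe 5, Dune 0, Kindred 8, 1Q84 15.
1Q84 and Kindred advance.
Runoff: 1Q84 is preferred to Kindred by 20 voters; Kindred by 8.
1Q84 wins the runoff.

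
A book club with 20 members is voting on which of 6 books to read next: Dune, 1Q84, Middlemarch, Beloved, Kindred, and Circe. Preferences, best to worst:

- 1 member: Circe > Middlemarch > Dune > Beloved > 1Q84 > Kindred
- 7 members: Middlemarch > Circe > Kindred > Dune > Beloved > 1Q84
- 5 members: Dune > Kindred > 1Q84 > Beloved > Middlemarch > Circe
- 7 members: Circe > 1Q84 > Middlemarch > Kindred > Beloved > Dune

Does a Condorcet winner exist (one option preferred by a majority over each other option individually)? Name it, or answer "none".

Checking pairwise contests:
Middlemarch beats Dune 15–5.
Dune beats 1Q84 13–7.
1Q84 beats Middlemarch 12–8.
Dune beats Beloved 13–7.
Middlemarch beats Kindred 15–5.
Middlemarch beats Circe 12–8.
Every option loses at least one head-to-head, so there is no Condorcet winner.

none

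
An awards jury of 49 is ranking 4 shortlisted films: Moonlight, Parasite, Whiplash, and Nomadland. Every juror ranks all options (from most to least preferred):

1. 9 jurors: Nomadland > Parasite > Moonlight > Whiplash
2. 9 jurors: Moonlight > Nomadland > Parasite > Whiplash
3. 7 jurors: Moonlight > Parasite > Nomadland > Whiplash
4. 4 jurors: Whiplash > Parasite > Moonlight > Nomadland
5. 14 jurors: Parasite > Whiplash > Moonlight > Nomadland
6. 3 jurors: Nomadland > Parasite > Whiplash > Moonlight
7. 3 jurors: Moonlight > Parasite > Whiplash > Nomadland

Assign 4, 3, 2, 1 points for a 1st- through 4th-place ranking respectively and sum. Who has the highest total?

Parasite

Moonlight: 9·2 + 9·4 + 7·4 + 4·2 + 14·2 + 3·1 + 3·4 = 133
Parasite: 9·3 + 9·2 + 7·3 + 4·3 + 14·4 + 3·3 + 3·3 = 152
Whiplash: 9·1 + 9·1 + 7·1 + 4·4 + 14·3 + 3·2 + 3·2 = 95
Nomadland: 9·4 + 9·3 + 7·2 + 4·1 + 14·1 + 3·4 + 3·1 = 110
Parasite has the highest Borda score (152).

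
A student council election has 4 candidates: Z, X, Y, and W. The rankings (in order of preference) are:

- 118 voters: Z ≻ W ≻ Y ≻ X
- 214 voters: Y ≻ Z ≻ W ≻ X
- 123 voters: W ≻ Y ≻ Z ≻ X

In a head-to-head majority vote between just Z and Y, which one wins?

Voters preferring Z to Y: 118; preferring Y to Z: 337.
Y wins the head-to-head.

Y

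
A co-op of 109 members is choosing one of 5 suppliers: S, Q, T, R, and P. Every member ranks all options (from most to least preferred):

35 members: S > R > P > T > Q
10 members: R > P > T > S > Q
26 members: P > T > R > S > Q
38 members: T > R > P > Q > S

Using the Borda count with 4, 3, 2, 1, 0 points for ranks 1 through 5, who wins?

R

S: 35·4 + 10·1 + 26·1 + 38·0 = 176
Q: 35·0 + 10·0 + 26·0 + 38·1 = 38
T: 35·1 + 10·2 + 26·3 + 38·4 = 285
R: 35·3 + 10·4 + 26·2 + 38·3 = 311
P: 35·2 + 10·3 + 26·4 + 38·2 = 280
R has the highest Borda score (311).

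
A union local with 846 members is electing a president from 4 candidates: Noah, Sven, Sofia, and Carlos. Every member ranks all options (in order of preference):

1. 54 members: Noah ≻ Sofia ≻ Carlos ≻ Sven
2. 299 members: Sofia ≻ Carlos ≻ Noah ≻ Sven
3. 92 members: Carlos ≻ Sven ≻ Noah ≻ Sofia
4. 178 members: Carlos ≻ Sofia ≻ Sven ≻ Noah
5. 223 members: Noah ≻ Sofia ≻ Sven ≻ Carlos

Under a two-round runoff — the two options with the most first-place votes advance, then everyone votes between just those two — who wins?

Round 1 first-place votes: Noah 277, Sven 0, Sofia 299, Carlos 270.
Sofia and Noah advance.
Runoff: Sofia is preferred to Noah by 477 voters; Noah by 369.
Sofia wins the runoff.

Sofia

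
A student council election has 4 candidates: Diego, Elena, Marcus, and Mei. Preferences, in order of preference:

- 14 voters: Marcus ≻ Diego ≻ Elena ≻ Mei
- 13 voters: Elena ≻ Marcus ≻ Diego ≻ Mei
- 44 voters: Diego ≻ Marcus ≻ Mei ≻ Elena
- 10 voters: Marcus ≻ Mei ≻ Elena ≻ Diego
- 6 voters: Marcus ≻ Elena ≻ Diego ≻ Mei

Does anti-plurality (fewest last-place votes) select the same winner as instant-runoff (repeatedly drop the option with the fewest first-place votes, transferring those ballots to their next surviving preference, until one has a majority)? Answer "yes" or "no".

no

Anti-plurality — last-place votes: Diego 10, Elena 44, Marcus 0, Mei 33. Winner: Marcus.
Instant-runoff — R1 Diego 44, Elena 13, Marcus 30, Mei 0 (Diego winner). Winner: Diego.
The two methods disagree.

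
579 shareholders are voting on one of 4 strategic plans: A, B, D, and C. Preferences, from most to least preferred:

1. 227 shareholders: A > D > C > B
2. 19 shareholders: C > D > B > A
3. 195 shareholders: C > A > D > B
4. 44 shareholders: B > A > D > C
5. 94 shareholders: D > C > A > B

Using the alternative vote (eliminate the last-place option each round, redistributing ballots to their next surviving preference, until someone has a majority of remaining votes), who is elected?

C

Round 1: A 227, B 44, D 94, C 214. Eliminate B.
Round 2: A 271, D 94, C 214. Eliminate D.
Round 3: A 271, C 308. C has a majority.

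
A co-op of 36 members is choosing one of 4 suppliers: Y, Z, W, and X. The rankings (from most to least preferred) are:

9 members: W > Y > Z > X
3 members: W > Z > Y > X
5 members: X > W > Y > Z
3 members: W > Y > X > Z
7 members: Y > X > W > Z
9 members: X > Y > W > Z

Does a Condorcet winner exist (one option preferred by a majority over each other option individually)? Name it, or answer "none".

Checking pairwise contests:
W beats Y 20–16.
Y beats Z 33–3.
X beats W 21–15.
Y beats X 22–14.
Every option loses at least one head-to-head, so there is no Condorcet winner.

none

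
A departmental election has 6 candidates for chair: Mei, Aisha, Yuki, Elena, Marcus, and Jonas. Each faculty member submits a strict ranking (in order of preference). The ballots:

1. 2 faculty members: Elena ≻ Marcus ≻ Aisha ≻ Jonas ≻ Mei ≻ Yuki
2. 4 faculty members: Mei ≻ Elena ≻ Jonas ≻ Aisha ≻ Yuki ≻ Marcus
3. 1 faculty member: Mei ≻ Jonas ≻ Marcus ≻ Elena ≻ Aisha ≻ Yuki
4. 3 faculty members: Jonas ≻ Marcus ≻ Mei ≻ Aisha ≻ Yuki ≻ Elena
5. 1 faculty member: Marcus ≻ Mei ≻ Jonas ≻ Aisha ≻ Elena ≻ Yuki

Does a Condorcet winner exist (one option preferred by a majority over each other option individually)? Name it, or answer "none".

none

Checking pairwise contests:
Marcus beats Mei 6–5.
Mei beats Aisha 9–2.
Mei beats Yuki 11–0.
Mei beats Elena 9–2.
Elena beats Marcus 6–5.
Mei beats Jonas 6–5.
Every option loses at least one head-to-head, so there is no Condorcet winner.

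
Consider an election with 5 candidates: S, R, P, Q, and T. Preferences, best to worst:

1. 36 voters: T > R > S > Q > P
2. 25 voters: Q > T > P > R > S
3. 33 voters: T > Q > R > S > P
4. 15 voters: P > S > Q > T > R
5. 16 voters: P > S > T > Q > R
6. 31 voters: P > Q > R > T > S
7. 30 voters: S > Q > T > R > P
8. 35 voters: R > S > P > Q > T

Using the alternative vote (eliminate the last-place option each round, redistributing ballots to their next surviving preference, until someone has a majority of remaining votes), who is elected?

T

Round 1: S 30, R 35, P 62, Q 25, T 69. Eliminate Q.
Round 2: S 30, R 35, P 62, T 94. Eliminate S.
Round 3: R 35, P 62, T 124. T has a majority.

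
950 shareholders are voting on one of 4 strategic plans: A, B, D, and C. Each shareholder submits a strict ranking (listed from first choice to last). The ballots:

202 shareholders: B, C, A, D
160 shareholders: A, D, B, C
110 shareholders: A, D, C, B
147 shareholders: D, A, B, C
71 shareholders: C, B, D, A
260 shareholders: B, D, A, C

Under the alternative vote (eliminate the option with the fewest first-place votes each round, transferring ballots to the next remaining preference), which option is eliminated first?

Round 1: A 270, B 462, D 147, C 71. Eliminate C.

C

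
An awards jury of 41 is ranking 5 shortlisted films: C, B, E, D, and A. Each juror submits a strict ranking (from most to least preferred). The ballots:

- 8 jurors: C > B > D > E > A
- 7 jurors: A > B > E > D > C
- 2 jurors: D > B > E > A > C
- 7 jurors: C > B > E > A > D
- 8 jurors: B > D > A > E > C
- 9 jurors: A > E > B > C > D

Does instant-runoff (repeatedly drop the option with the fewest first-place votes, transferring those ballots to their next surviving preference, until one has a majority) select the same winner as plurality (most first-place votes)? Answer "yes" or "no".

yes

Instant-runoff — R1 C 15, B 8, E 0, D 2, A 16 (E out); R2 C 15, B 8, D 2, A 16 (D out); R3 C 15, B 10, A 16 (B out); R4 C 15, A 26 (A winner). Winner: A.
Plurality — first-place votes: C 15, B 8, E 0, D 2, A 16. Winner: A.
The two methods agree.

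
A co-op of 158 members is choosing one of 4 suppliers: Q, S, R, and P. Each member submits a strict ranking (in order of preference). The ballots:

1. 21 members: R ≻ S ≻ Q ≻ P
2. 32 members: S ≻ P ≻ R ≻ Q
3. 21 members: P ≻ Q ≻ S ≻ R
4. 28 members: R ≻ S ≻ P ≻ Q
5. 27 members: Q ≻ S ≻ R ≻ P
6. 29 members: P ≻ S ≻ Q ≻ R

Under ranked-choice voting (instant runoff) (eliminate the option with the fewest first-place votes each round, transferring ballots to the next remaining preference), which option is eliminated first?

Round 1: Q 27, S 32, R 49, P 50. Eliminate Q.

Q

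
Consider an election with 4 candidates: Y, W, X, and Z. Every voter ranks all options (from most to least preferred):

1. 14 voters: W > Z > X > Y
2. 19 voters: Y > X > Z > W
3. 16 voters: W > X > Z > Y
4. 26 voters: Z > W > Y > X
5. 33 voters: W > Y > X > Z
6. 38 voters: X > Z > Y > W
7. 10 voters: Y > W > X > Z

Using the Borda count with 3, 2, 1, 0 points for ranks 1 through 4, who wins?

W

Y: 14·0 + 19·3 + 16·0 + 26·1 + 33·2 + 38·1 + 10·3 = 217
W: 14·3 + 19·0 + 16·3 + 26·2 + 33·3 + 38·0 + 10·2 = 261
X: 14·1 + 19·2 + 16·2 + 26·0 + 33·1 + 38·3 + 10·1 = 241
Z: 14·2 + 19·1 + 16·1 + 26·3 + 33·0 + 38·2 + 10·0 = 217
W has the highest Borda score (261).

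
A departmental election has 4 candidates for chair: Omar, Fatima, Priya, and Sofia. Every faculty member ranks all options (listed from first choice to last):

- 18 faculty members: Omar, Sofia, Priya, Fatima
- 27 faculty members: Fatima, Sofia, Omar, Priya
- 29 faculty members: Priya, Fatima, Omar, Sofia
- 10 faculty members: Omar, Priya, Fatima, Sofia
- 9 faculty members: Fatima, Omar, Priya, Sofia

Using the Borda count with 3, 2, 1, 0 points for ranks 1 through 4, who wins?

Omar: 18·3 + 27·1 + 29·1 + 10·3 + 9·2 = 158
Fatima: 18·0 + 27·3 + 29·2 + 10·1 + 9·3 = 176
Priya: 18·1 + 27·0 + 29·3 + 10·2 + 9·1 = 134
Sofia: 18·2 + 27·2 + 29·0 + 10·0 + 9·0 = 90
Fatima has the highest Borda score (176).

Fatima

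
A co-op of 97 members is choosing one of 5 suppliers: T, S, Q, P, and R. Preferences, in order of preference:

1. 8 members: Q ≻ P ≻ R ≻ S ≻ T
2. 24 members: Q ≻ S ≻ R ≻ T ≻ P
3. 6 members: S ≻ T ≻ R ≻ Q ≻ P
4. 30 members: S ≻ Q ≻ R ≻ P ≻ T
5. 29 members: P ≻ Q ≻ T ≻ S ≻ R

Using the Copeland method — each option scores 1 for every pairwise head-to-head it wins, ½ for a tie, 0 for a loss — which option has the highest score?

T: loses to S, Q, P, and R → score 0.
S: beats T, P, and R; loses to Q → score 3.
Q: beats T, S, P, and R → score 4.
P: beats T; loses to S, Q, and R → score 1.
R: beats T and P; loses to S and Q → score 2.
Q has the best pairwise record.

Q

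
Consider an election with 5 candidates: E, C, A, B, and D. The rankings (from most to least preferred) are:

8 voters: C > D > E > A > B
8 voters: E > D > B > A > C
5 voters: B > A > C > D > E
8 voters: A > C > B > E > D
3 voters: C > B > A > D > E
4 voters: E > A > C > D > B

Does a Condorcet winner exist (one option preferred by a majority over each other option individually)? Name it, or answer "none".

Checking pairwise contests:
C beats E 24–12.
A beats C 25–11.
E beats A 20–16.
E beats B 20–16.
E beats D 20–16.
Every option loses at least one head-to-head, so there is no Condorcet winner.

none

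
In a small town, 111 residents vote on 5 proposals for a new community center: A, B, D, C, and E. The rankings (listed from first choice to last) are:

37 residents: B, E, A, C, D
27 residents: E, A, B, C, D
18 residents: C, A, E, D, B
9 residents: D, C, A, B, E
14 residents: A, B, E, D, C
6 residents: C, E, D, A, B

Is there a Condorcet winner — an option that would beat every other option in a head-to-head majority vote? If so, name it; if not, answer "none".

Checking pairwise contests:
E beats A 70–41.
A beats B 74–37.
A beats D 96–15.
A beats C 78–33.
B beats E 60–51.
Every option loses at least one head-to-head, so there is no Condorcet winner.

none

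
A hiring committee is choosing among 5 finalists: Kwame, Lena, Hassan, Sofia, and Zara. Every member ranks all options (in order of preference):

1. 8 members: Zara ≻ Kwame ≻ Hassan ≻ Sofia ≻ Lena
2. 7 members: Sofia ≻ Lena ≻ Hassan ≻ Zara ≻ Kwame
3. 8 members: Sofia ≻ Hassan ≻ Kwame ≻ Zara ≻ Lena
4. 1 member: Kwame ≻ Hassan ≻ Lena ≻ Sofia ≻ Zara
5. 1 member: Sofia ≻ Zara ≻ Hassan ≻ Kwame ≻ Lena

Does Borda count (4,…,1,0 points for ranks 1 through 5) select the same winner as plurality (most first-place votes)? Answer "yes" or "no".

Borda — scores: Kwame 45, Lena 23, Hassan 59, Sofia 73, Zara 50. Winner: Sofia.
Plurality — first-place votes: Kwame 1, Lena 0, Hassan 0, Sofia 16, Zara 8. Winner: Sofia.
The two methods agree.

yes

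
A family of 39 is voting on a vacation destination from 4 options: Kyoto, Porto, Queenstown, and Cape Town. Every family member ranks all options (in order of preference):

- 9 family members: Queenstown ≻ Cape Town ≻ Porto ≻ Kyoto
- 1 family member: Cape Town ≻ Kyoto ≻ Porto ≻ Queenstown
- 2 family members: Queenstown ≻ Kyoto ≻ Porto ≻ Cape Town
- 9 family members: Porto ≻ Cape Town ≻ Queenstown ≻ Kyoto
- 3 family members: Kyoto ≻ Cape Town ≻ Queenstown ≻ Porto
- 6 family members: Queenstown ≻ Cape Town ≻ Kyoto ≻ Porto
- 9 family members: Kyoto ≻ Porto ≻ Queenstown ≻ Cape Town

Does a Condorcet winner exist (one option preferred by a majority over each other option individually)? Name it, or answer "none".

Queenstown

Queenstown vs Kyoto: 26–13 for Queenstown.
Queenstown vs Porto: 20–19 for Queenstown.
Queenstown vs Cape Town: 26–13 for Queenstown.
Queenstown beats every other option head-to-head.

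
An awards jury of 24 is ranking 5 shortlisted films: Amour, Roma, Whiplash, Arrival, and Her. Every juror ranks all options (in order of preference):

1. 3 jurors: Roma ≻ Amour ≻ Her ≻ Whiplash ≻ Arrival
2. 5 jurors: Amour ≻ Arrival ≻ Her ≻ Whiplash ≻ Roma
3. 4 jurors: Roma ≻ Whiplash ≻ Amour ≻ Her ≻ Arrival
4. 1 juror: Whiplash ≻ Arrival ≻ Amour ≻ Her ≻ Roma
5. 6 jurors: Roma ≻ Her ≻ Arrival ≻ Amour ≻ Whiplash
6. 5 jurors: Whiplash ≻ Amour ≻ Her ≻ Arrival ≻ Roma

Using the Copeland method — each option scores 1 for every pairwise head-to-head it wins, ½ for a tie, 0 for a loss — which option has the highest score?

Amour: beats Whiplash, Arrival, and Her; loses to Roma → score 3.
Roma: beats Amour, Whiplash, Arrival, and Her → score 4.
Whiplash: beats Arrival; loses to Amour, Roma, and Her → score 1.
Arrival: loses to Amour, Roma, Whiplash, and Her → score 0.
Her: beats Whiplash and Arrival; loses to Amour and Roma → score 2.
Roma has the best pairwise record.

Roma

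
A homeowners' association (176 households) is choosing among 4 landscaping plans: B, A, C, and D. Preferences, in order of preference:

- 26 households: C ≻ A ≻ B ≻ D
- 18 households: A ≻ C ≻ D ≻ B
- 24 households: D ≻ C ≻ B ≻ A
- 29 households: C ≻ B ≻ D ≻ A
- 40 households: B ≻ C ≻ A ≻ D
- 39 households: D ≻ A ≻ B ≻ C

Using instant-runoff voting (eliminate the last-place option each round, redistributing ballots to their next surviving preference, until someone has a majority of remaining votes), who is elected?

C

Round 1: B 40, A 18, C 55, D 63. Eliminate A.
Round 2: B 40, C 73, D 63. Eliminate B.
Round 3: C 113, D 63. C has a majority.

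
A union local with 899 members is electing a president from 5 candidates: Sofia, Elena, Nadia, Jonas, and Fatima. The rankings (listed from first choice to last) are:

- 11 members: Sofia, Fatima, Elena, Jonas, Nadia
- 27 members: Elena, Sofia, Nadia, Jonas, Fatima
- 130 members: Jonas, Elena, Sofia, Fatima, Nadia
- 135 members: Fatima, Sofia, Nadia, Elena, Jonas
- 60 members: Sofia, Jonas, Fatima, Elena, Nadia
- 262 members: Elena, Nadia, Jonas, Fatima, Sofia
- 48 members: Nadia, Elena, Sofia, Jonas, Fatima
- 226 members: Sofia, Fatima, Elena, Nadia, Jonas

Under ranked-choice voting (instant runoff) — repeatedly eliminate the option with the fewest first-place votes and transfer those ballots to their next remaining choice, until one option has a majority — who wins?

Round 1: Sofia 297, Elena 289, Nadia 48, Jonas 130, Fatima 135. Eliminate Nadia.
Round 2: Sofia 297, Elena 337, Jonas 130, Fatima 135. Eliminate Jonas.
Round 3: Sofia 297, Elena 467, Fatima 135. Elena has a majority.

Elena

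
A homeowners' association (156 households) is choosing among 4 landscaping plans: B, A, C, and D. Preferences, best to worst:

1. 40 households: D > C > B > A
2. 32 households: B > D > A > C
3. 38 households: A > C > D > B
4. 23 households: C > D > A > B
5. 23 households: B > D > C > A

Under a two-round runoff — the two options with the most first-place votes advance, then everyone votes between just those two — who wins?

Round 1 first-place votes: B 55, A 38, C 23, D 40.
B and D advance.
Runoff: B is preferred to D by 55 voters; D by 101.
D wins the runoff.

D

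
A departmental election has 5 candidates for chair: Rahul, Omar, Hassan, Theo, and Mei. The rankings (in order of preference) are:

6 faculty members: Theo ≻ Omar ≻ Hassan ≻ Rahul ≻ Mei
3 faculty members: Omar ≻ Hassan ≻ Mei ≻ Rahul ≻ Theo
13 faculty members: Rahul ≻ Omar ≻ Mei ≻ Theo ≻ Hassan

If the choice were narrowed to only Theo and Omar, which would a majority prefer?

Omar

Voters preferring Theo to Omar: 6; preferring Omar to Theo: 16.
Omar wins the head-to-head.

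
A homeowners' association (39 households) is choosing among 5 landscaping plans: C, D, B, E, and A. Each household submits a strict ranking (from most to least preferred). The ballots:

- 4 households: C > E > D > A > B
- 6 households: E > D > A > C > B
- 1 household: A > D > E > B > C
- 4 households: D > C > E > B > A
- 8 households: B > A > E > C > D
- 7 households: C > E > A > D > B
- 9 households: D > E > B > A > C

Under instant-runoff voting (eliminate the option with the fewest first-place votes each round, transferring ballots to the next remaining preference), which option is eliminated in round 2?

Round 1: C 11, D 13, B 8, E 6, A 1. Eliminate A.
Round 2: C 11, D 14, B 8, E 6. Eliminate E.

E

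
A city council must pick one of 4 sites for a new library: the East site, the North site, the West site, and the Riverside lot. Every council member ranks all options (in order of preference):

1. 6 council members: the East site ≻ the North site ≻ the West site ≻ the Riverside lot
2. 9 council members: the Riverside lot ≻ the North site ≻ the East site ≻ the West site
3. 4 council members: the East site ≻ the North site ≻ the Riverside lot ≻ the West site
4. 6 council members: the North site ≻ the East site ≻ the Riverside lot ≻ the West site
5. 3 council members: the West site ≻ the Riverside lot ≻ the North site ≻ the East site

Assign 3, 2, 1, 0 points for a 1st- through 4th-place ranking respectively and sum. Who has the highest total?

the North site

the East site: 6·3 + 9·1 + 4·3 + 6·2 + 3·0 = 51
the North site: 6·2 + 9·2 + 4·2 + 6·3 + 3·1 = 59
the West site: 6·1 + 9·0 + 4·0 + 6·0 + 3·3 = 15
the Riverside lot: 6·0 + 9·3 + 4·1 + 6·1 + 3·2 = 43
the North site has the highest Borda score (59).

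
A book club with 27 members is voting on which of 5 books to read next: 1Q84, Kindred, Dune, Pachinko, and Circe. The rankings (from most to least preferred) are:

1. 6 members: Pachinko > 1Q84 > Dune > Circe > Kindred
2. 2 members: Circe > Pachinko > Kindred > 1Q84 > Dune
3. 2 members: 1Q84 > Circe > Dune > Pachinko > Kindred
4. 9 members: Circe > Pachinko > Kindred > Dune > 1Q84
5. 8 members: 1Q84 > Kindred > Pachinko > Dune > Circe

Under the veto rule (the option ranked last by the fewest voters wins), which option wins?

Pachinko

Last-place votes: 1Q84 9, Kindred 8, Dune 2, Pachinko 0, Circe 8.
Pachinko is ranked last by the fewest voters, so Pachinko wins.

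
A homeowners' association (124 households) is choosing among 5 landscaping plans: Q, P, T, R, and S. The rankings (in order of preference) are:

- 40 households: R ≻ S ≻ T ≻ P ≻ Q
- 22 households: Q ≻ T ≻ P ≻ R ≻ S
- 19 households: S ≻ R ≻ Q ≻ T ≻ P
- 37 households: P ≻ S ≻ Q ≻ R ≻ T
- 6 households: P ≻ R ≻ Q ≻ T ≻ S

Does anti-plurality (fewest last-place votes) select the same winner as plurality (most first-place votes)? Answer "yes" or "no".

no

Anti-plurality — last-place votes: Q 40, P 19, T 37, R 0, S 28. Winner: R.
Plurality — first-place votes: Q 22, P 43, T 0, R 40, S 19. Winner: P.
The two methods disagree.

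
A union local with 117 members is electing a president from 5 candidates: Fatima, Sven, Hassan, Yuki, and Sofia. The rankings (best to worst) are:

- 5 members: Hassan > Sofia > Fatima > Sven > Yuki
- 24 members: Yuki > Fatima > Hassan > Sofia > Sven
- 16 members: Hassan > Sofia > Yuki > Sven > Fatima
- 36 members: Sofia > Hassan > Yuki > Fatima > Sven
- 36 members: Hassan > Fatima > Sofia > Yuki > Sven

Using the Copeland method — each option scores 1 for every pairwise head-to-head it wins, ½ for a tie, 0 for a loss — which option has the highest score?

Fatima: beats Sven and Sofia; loses to Hassan and Yuki → score 2.
Sven: loses to Fatima, Hassan, Yuki, and Sofia → score 0.
Hassan: beats Fatima, Sven, Yuki, and Sofia → score 4.
Yuki: beats Fatima and Sven; loses to Hassan and Sofia → score 2.
Sofia: beats Sven and Yuki; loses to Fatima and Hassan → score 2.
Hassan has the best pairwise record.

Hassan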